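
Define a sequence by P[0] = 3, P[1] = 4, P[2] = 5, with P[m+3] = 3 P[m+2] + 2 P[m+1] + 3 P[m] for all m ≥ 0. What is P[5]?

P[3] = 3*5 + 2*4 + 3*3 = 32
P[4] = 3*32 + 2*5 + 3*4 = 118
P[5] = 3*118 + 2*32 + 3*5 = 433

433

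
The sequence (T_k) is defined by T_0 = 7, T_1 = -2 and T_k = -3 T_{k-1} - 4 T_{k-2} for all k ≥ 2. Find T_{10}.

T_2 = -3·(-2) - 4·7 = -22
T_3 = -3·(-22) - 4·(-2) = 74
T_4 = -3·74 - 4·(-22) = -134
T_5 = -3·(-134) - 4·74 = 106
T_6 = -3·106 - 4·(-134) = 218
T_7 = -3·218 - 4·106 = -1078
T_8 = -3·(-1078) - 4·218 = 2362
T_9 = -3·2362 - 4·(-1078) = -2774
T_{10} = -3·(-2774) - 4·2362 = -1126

-1126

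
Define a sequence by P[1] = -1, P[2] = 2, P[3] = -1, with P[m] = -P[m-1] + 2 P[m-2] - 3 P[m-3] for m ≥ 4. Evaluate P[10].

P[4] = -(-1) + 2*2 - 3*(-1) = 8
P[5] = -8 + 2*(-1) - 3*2 = -16
P[6] = -(-16) + 2*8 - 3*(-1) = 35
P[7] = -35 + 2*(-16) - 3*8 = -91
P[8] = -(-91) + 2*35 - 3*(-16) = 209
P[9] = -209 + 2*(-91) - 3*35 = -496
P[10] = -(-496) + 2*209 - 3*(-91) = 1187

1187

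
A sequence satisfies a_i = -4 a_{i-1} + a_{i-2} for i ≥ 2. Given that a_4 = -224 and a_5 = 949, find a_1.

5

Rearranging, a_{i-2} = a_i + 4 a_{i-1}.
a_3 = 949 + 4·(-224) = 53
a_2 = -224 + 4·53 = -12
a_1 = 53 + 4·(-12) = 5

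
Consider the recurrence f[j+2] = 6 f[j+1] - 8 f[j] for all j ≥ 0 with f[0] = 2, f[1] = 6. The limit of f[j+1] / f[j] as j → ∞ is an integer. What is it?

4

The characteristic equation is r^2 - 6r + 8 = 0, which factors as (r - 4)(r - 2) = 0.
So the roots are 4 and 2. Since |4| > |2| and the coefficient of 4^j is non-zero, the ratio tends to 4.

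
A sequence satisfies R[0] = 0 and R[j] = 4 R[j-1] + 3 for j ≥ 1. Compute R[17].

17179869183

The fixed point is 3/(1 - 4) = -1, so R[j] + 1 = 4(R[j-1] + 1).
Hence R[j] = 1·4^j - 1.
R[17] = 1·4^{17} - 1 = 1·17179869184 - 1 = 17179869183.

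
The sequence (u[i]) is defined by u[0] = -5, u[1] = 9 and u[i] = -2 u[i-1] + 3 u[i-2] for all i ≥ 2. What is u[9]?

u[2] = -2·9 + 3·(-5) = -33
u[3] = -2·(-33) + 3·9 = 93
u[4] = -2·93 + 3·(-33) = -285
u[5] = -2·(-285) + 3·93 = 849
u[6] = -2·849 + 3·(-285) = -2553
u[7] = -2·(-2553) + 3·849 = 7653
u[8] = -2·7653 + 3·(-2553) = -22965
u[9] = -2·(-22965) + 3·7653 = 68889

68889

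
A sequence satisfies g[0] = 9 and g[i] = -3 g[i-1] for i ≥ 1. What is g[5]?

g[1] = -3·9 = -27
g[2] = -3·(-27) = 81
g[3] = -3·81 = -243
g[4] = -3·(-243) = 729
g[5] = -3·729 = -2187

-2187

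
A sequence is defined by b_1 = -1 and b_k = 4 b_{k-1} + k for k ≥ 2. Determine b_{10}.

b_2 = 4(-1) + 2 = -2
b_3 = 4(-2) + 3 = -5
b_4 = 4(-5) + 4 = -16
b_5 = 4(-16) + 5 = -59
b_6 = 4(-59) + 6 = -230
b_7 = 4(-230) + 7 = -913
b_8 = 4(-913) + 8 = -3644
b_9 = 4(-3644) + 9 = -14567
b_{10} = 4(-14567) + 10 = -58258

-58258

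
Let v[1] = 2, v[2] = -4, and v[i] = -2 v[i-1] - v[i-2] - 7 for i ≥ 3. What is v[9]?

v[3] = -2*(-4) - 2 - 7 = -1
v[4] = -2*(-1) - (-4) - 7 = -1
v[5] = -2*(-1) - (-1) - 7 = -4
v[6] = -2*(-4) - (-1) - 7 = 2
v[7] = -2*2 - (-4) - 7 = -7
v[8] = -2*(-7) - 2 - 7 = 5
v[9] = -2*5 - (-7) - 7 = -10

-10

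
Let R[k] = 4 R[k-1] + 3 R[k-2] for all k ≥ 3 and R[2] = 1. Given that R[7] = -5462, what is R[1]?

-6

Let R[1] = y.
R[3] = 4 + 3y
R[4] = 19 + 12y
R[5] = 88 + 57y
R[6] = 409 + 264y
R[7] = 1900 + 1227y
So 1900 + 1227y = -5462, giving y = -6.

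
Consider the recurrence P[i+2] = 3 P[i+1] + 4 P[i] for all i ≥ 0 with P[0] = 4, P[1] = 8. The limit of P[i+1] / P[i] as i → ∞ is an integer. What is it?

The characteristic equation is r^2 - 3r - 4 = 0, which factors as (r - 4)(r + 1) = 0.
So the roots are 4 and -1. Since |4| > |-1| and the coefficient of 4^i is non-zero, the ratio tends to 4.

4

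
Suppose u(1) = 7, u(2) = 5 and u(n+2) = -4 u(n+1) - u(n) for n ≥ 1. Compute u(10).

278773

u(3) = -4(5) - 7 = -27
u(4) = -4(-27) - 5 = 103
u(5) = -4(103) - (-27) = -385
u(6) = -4(-385) - 103 = 1437
u(7) = -4(1437) - (-385) = -5363
u(8) = -4(-5363) - 1437 = 20015
u(9) = -4(20015) - (-5363) = -74697
u(10) = -4(-74697) - 20015 = 278773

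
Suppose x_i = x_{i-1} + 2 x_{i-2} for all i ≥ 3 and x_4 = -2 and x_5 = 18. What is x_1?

8

Rearranging, x_{i-2} = (x_i - x_{i-1}) / 2.
x_3 = (18 - (-2)) / 2 = 20/2 = 10
x_2 = (-2 - 10) / 2 = -12/2 = -6
x_1 = (10 - (-6)) / 2 = 16/2 = 8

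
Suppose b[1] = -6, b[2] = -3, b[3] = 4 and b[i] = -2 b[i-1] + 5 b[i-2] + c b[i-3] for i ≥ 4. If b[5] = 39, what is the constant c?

-3

b[4] = -23 - 6c
b[5] = 66 + 9c
So 66 + 9c = 39, giving c = -3.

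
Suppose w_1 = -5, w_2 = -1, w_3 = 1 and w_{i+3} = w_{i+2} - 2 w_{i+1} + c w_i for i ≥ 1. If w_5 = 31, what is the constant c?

-5

w_4 = 3 - 5c
w_5 = 1 - 6c
So 1 - 6c = 31, giving c = -5.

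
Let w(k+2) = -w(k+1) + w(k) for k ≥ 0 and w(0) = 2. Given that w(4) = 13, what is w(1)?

-3

Let w(1) = x.
w(2) = 2 - x
w(3) = -2 + 2x
w(4) = 4 - 3x
So 4 - 3x = 13, giving x = -3.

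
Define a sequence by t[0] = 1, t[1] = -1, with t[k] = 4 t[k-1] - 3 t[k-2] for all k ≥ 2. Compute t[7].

t[2] = 4(-1) - 3(1) = -7
t[3] = 4(-7) - 3(-1) = -25
t[4] = 4(-25) - 3(-7) = -79
t[5] = 4(-79) - 3(-25) = -241
t[6] = 4(-241) - 3(-79) = -727
t[7] = 4(-727) - 3(-241) = -2185

-2185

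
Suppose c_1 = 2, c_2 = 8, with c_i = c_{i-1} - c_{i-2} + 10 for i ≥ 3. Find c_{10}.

18

c_3 = 8 - 2 + 10 = 16
c_4 = 16 - 8 + 10 = 18
c_5 = 18 - 16 + 10 = 12
c_6 = 12 - 18 + 10 = 4
c_7 = 4 - 12 + 10 = 2
c_8 = 2 - 4 + 10 = 8
c_9 = 8 - 2 + 10 = 16
c_{10} = 16 - 8 + 10 = 18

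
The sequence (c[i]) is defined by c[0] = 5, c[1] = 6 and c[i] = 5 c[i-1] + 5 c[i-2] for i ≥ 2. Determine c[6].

c[2] = 5*6 + 5*5 = 55
c[3] = 5*55 + 5*6 = 305
c[4] = 5*305 + 5*55 = 1800
c[5] = 5*1800 + 5*305 = 10525
c[6] = 5*10525 + 5*1800 = 61625

61625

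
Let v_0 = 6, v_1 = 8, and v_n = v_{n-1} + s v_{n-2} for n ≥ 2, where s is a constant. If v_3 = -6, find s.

v_2 = 8 + 6s
v_3 = 8 + 14s
So 8 + 14s = -6, giving s = -1.

-1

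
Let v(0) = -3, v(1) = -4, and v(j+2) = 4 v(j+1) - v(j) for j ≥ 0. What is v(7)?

v(2) = 4(-4) - (-3) = -13
v(3) = 4(-13) - (-4) = -48
v(4) = 4(-48) - (-13) = -179
v(5) = 4(-179) - (-48) = -668
v(6) = 4(-668) - (-179) = -2493
v(7) = 4(-2493) - (-668) = -9304

-9304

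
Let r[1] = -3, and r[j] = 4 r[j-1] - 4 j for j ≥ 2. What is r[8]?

-100112

r[2] = 4*(-3) - 8 = -20
r[3] = 4*(-20) - 12 = -92
r[4] = 4*(-92) - 16 = -384
r[5] = 4*(-384) - 20 = -1556
r[6] = 4*(-1556) - 24 = -6248
r[7] = 4*(-6248) - 28 = -25020
r[8] = 4*(-25020) - 32 = -100112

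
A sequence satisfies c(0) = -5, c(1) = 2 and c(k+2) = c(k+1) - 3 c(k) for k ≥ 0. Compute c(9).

-673

c(2) = 2 - 3*(-5) = 17
c(3) = 17 - 3*2 = 11
c(4) = 11 - 3*17 = -40
c(5) = (-40) - 3*11 = -73
c(6) = (-73) - 3*(-40) = 47
c(7) = 47 - 3*(-73) = 266
c(8) = 266 - 3*47 = 125
c(9) = 125 - 3*266 = -673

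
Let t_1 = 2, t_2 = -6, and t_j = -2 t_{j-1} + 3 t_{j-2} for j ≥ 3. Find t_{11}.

t_3 = -2(-6) + 3(2) = 18
t_4 = -2(18) + 3(-6) = -54
t_5 = -2(-54) + 3(18) = 162
t_6 = -2(162) + 3(-54) = -486
t_7 = -2(-486) + 3(162) = 1458
t_8 = -2(1458) + 3(-486) = -4374
t_9 = -2(-4374) + 3(1458) = 13122
t_{10} = -2(13122) + 3(-4374) = -39366
t_{11} = -2(-39366) + 3(13122) = 118098

118098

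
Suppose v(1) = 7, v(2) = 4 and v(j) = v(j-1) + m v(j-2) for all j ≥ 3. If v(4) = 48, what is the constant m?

v(3) = 4 + 7m
v(4) = 4 + 11m
So 4 + 11m = 48, giving m = 4.

4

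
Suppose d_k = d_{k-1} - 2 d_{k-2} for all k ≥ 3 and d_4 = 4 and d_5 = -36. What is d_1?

-6

Rearranging, d_{k-2} = (d_k - d_{k-1}) / -2.
d_3 = (-36 - 4) / -2 = -40/-2 = 20
d_2 = (4 - 20) / -2 = -16/-2 = 8
d_1 = (20 - 8) / -2 = 12/-2 = -6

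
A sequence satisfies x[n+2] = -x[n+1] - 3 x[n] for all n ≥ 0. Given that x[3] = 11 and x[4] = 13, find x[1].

-1

Rearranging, x[n-2] = (x[n] + x[n-1]) / -3.
x[2] = (13 + 11) / -3 = 24/-3 = -8
x[1] = (11 + (-8)) / -3 = 3/-3 = -1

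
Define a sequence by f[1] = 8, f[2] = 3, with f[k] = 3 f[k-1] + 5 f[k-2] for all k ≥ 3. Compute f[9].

f[3] = 3(3) + 5(8) = 49
f[4] = 3(49) + 5(3) = 162
f[5] = 3(162) + 5(49) = 731
f[6] = 3(731) + 5(162) = 3003
f[7] = 3(3003) + 5(731) = 12664
f[8] = 3(12664) + 5(3003) = 53007
f[9] = 3(53007) + 5(12664) = 222341

222341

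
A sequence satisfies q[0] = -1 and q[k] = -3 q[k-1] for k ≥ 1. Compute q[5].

243

q[1] = -3*(-1) = 3
q[2] = -3*3 = -9
q[3] = -3*(-9) = 27
q[4] = -3*27 = -81
q[5] = -3*(-81) = 243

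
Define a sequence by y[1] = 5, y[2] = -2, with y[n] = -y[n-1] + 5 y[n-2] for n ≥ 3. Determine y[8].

-3002

y[3] = -(-2) + 5*5 = 27
y[4] = -27 + 5*(-2) = -37
y[5] = -(-37) + 5*27 = 172
y[6] = -172 + 5*(-37) = -357
y[7] = -(-357) + 5*172 = 1217
y[8] = -1217 + 5*(-357) = -3002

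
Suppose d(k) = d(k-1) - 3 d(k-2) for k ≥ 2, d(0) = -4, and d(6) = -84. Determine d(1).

Let d(1) = z.
d(2) = 12 + z
d(3) = 12 - 2z
d(4) = -24 - 5z
d(5) = -60 + z
d(6) = 12 + 16z
So 12 + 16z = -84, giving z = -6.

-6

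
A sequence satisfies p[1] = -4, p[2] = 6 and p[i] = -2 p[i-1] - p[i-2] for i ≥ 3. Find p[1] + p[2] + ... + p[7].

-10

p[3] = -2(6) - (-4) = -8
p[4] = -2(-8) - 6 = 10
p[5] = -2(10) - (-8) = -12
p[6] = -2(-12) - 10 = 14
p[7] = -2(14) - (-12) = -16
Sum = (-4) + 6 + (-8) + 10 + (-12) + 14 + (-16) = -10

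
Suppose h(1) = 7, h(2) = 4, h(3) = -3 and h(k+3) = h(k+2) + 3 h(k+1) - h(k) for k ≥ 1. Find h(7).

-37

h(4) = (-3) + 3(4) - 7 = 2
h(5) = 2 + 3(-3) - 4 = -11
h(6) = (-11) + 3(2) - (-3) = -2
h(7) = (-2) + 3(-11) - 2 = -37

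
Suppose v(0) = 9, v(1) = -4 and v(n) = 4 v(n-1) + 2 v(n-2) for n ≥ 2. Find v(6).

72

v(2) = 4*(-4) + 2*9 = 2
v(3) = 4*2 + 2*(-4) = 0
v(4) = 4*0 + 2*2 = 4
v(5) = 4*4 + 2*0 = 16
v(6) = 4*16 + 2*4 = 72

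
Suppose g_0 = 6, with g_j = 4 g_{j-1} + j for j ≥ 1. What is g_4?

g_1 = 4(6) + 1 = 25
g_2 = 4(25) + 2 = 102
g_3 = 4(102) + 3 = 411
g_4 = 4(411) + 4 = 1648

1648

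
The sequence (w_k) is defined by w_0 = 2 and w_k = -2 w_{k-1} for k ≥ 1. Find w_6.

w_1 = -2*2 = -4
w_2 = -2*(-4) = 8
w_3 = -2*8 = -16
w_4 = -2*(-16) = 32
w_5 = -2*32 = -64
w_6 = -2*(-64) = 128

128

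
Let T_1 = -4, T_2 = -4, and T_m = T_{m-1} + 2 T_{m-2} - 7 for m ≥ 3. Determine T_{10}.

T_3 = (-4) + 2*(-4) - 7 = -19
T_4 = (-19) + 2*(-4) - 7 = -34
T_5 = (-34) + 2*(-19) - 7 = -79
T_6 = (-79) + 2*(-34) - 7 = -154
T_7 = (-154) + 2*(-79) - 7 = -319
T_8 = (-319) + 2*(-154) - 7 = -634
T_9 = (-634) + 2*(-319) - 7 = -1279
T_{10} = (-1279) + 2*(-634) - 7 = -2554

-2554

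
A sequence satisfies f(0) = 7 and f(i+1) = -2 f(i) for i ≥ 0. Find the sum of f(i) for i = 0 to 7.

-595

f(1) = -2(7) = -14
f(2) = -2(-14) = 28
f(3) = -2(28) = -56
f(4) = -2(-56) = 112
f(5) = -2(112) = -224
f(6) = -2(-224) = 448
f(7) = -2(448) = -896
Sum = 7 + (-14) + 28 + (-56) + 112 + (-224) + 448 + (-896) = -595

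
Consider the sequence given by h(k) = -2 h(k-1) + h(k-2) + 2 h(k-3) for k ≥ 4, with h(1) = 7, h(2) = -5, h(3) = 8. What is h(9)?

92

h(4) = -2(8) + (-5) + 2(7) = -7
h(5) = -2(-7) + 8 + 2(-5) = 12
h(6) = -2(12) + (-7) + 2(8) = -15
h(7) = -2(-15) + 12 + 2(-7) = 28
h(8) = -2(28) + (-15) + 2(12) = -47
h(9) = -2(-47) + 28 + 2(-15) = 92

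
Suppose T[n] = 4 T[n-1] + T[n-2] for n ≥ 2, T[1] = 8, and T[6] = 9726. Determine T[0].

-2

Let T[0] = v.
T[2] = 32 + v
T[3] = 136 + 4v
T[4] = 576 + 17v
T[5] = 2440 + 72v
T[6] = 10336 + 305v
So 10336 + 305v = 9726, giving v = -2.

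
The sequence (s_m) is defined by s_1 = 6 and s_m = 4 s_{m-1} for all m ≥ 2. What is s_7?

24576

s_2 = 4*6 = 24
s_3 = 4*24 = 96
s_4 = 4*96 = 384
s_5 = 4*384 = 1536
s_6 = 4*1536 = 6144
s_7 = 4*6144 = 24576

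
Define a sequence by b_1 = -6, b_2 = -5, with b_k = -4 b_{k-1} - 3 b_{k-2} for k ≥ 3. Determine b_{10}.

-108245

b_3 = -4*(-5) - 3*(-6) = 38
b_4 = -4*38 - 3*(-5) = -137
b_5 = -4*(-137) - 3*38 = 434
b_6 = -4*434 - 3*(-137) = -1325
b_7 = -4*(-1325) - 3*434 = 3998
b_8 = -4*3998 - 3*(-1325) = -12017
b_9 = -4*(-12017) - 3*3998 = 36074
b_{10} = -4*36074 - 3*(-12017) = -108245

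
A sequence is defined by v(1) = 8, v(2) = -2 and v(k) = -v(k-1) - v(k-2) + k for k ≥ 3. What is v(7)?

v(3) = -(-2) - 8 + 3 = -3
v(4) = -(-3) - (-2) + 4 = 9
v(5) = -9 - (-3) + 5 = -1
v(6) = -(-1) - 9 + 6 = -2
v(7) = -(-2) - (-1) + 7 = 10

10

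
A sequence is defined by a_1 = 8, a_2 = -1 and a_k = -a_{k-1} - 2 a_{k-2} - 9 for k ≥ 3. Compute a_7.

12

a_3 = -(-1) - 2(8) - 9 = -24
a_4 = -(-24) - 2(-1) - 9 = 17
a_5 = -17 - 2(-24) - 9 = 22
a_6 = -22 - 2(17) - 9 = -65
a_7 = -(-65) - 2(22) - 9 = 12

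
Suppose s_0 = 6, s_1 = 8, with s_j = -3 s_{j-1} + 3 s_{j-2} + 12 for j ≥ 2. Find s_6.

s_2 = -3*8 + 3*6 + 12 = 6
s_3 = -3*6 + 3*8 + 12 = 18
s_4 = -3*18 + 3*6 + 12 = -24
s_5 = -3*(-24) + 3*18 + 12 = 138
s_6 = -3*138 + 3*(-24) + 12 = -474

-474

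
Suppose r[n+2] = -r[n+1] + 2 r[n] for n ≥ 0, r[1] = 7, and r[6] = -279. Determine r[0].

Let r[0] = y.
r[2] = -7 + 2y
r[3] = 21 - 2y
r[4] = -35 + 6y
r[5] = 77 - 10y
r[6] = -147 + 22y
So -147 + 22y = -279, giving y = -6.

-6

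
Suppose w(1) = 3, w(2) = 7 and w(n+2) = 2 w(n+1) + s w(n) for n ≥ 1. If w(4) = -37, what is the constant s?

w(3) = 14 + 3s
w(4) = 28 + 13s
So 28 + 13s = -37, giving s = -5.

-5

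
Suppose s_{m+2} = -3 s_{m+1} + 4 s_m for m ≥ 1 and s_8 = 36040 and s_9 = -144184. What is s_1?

Rearranging, s_{m-2} = (s_m + 3 s_{m-1}) / 4.
s_7 = (-144184 + 3(36040)) / 4 = -36064/4 = -9016
s_6 = (36040 + 3(-9016)) / 4 = 8992/4 = 2248
s_5 = (-9016 + 3(2248)) / 4 = -2272/4 = -568
s_4 = (2248 + 3(-568)) / 4 = 544/4 = 136
s_3 = (-568 + 3(136)) / 4 = -160/4 = -40
s_2 = (136 + 3(-40)) / 4 = 16/4 = 4
s_1 = (-40 + 3(4)) / 4 = -28/4 = -7

-7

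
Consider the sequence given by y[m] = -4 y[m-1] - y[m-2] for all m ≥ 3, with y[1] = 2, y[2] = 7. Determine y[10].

y[3] = -4*7 - 2 = -30
y[4] = -4*(-30) - 7 = 113
y[5] = -4*113 - (-30) = -422
y[6] = -4*(-422) - 113 = 1575
y[7] = -4*1575 - (-422) = -5878
y[8] = -4*(-5878) - 1575 = 21937
y[9] = -4*21937 - (-5878) = -81870
y[10] = -4*(-81870) - 21937 = 305543

305543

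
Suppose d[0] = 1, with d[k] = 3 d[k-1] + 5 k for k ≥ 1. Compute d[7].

d[1] = 3*1 + 5 = 8
d[2] = 3*8 + 10 = 34
d[3] = 3*34 + 15 = 117
d[4] = 3*117 + 20 = 371
d[5] = 3*371 + 25 = 1138
d[6] = 3*1138 + 30 = 3444
d[7] = 3*3444 + 35 = 10367

10367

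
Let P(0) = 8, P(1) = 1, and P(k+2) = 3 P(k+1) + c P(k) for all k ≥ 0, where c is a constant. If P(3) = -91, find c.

P(2) = 3 + 8c
P(3) = 9 + 25c
So 9 + 25c = -91, giving c = -4.

-4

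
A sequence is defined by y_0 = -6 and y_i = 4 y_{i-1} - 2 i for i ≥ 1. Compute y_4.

-1760

y_1 = 4(-6) - 2 = -26
y_2 = 4(-26) - 4 = -108
y_3 = 4(-108) - 6 = -438
y_4 = 4(-438) - 8 = -1760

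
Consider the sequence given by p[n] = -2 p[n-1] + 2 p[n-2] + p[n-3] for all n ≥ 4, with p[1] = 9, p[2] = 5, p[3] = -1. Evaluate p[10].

p[4] = -2·(-1) + 2·5 + 9 = 21
p[5] = -2·21 + 2·(-1) + 5 = -39
p[6] = -2·(-39) + 2·21 + (-1) = 119
p[7] = -2·119 + 2·(-39) + 21 = -295
p[8] = -2·(-295) + 2·119 + (-39) = 789
p[9] = -2·789 + 2·(-295) + 119 = -2049
p[10] = -2·(-2049) + 2·789 + (-295) = 5381

5381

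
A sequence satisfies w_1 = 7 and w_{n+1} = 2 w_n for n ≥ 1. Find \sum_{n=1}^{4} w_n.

w_2 = 2·7 = 14
w_3 = 2·14 = 28
w_4 = 2·28 = 56
Sum = 7 + 14 + 28 + 56 = 105

105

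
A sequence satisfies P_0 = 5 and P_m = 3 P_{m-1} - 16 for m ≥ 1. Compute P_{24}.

The fixed point is -16/(1 - 3) = 8, so P_m - 8 = 3(P_{m-1} - 8).
Hence P_m = -3·3^m + 8.
P_{24} = -3·3^{24} + 8 = -3·282429536481 + 8 = -847288609435.

-847288609435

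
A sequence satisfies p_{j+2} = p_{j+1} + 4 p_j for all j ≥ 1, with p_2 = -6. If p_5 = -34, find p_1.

1

Let p_1 = w.
p_3 = -6 + 4w
p_4 = -30 + 4w
p_5 = -54 + 20w
So -54 + 20w = -34, giving w = 1.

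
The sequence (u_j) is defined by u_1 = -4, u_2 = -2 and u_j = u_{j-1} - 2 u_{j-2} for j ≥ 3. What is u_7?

u_3 = (-2) - 2(-4) = 6
u_4 = 6 - 2(-2) = 10
u_5 = 10 - 2(6) = -2
u_6 = (-2) - 2(10) = -22
u_7 = (-22) - 2(-2) = -18

-18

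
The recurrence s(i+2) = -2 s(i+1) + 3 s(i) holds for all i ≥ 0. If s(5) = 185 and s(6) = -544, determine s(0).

Rearranging, s(i-2) = (s(i) + 2 s(i-1)) / 3.
s(4) = (-544 + 2*185) / 3 = -174/3 = -58
s(3) = (185 + 2*(-58)) / 3 = 69/3 = 23
s(2) = (-58 + 2*23) / 3 = -12/3 = -4
s(1) = (23 + 2*(-4)) / 3 = 15/3 = 5
s(0) = (-4 + 2*5) / 3 = 6/3 = 2

2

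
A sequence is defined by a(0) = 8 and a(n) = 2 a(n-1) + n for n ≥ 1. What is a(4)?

a(1) = 2(8) + 1 = 17
a(2) = 2(17) + 2 = 36
a(3) = 2(36) + 3 = 75
a(4) = 2(75) + 4 = 154

154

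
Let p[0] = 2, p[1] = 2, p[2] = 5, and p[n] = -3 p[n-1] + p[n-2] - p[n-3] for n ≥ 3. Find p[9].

-21482

p[3] = -3*5 + 2 - 2 = -15
p[4] = -3*(-15) + 5 - 2 = 48
p[5] = -3*48 + (-15) - 5 = -164
p[6] = -3*(-164) + 48 - (-15) = 555
p[7] = -3*555 + (-164) - 48 = -1877
p[8] = -3*(-1877) + 555 - (-164) = 6350
p[9] = -3*6350 + (-1877) - 555 = -21482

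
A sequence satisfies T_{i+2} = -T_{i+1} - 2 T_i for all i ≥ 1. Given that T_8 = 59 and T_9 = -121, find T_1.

8

Rearranging, T_{i-2} = (T_i + T_{i-1}) / -2.
T_7 = (-121 + 59) / -2 = -62/-2 = 31
T_6 = (59 + 31) / -2 = 90/-2 = -45
T_5 = (31 + (-45)) / -2 = -14/-2 = 7
T_4 = (-45 + 7) / -2 = -38/-2 = 19
T_3 = (7 + 19) / -2 = 26/-2 = -13
T_2 = (19 + (-13)) / -2 = 6/-2 = -3
T_1 = (-13 + (-3)) / -2 = -16/-2 = 8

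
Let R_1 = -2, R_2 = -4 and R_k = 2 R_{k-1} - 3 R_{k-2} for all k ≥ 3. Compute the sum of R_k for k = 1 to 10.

-198

R_3 = 2(-4) - 3(-2) = -2
R_4 = 2(-2) - 3(-4) = 8
R_5 = 2(8) - 3(-2) = 22
R_6 = 2(22) - 3(8) = 20
R_7 = 2(20) - 3(22) = -26
R_8 = 2(-26) - 3(20) = -112
R_9 = 2(-112) - 3(-26) = -146
R_{10} = 2(-146) - 3(-112) = 44
Sum = (-2) + (-4) + (-2) + 8 + 22 + 20 + (-26) + (-112) + (-146) + 44 = -198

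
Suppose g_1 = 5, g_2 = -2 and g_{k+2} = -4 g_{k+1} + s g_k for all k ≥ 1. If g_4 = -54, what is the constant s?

1

g_3 = 8 + 5s
g_4 = -32 - 22s
So -32 - 22s = -54, giving s = 1.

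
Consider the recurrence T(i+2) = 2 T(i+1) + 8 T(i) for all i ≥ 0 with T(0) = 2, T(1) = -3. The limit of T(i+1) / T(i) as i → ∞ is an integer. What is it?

The characteristic equation is r^2 - 2r - 8 = 0, which factors as (r - 4)(r + 2) = 0.
So the roots are 4 and -2. Since |4| > |-2| and the coefficient of 4^i is non-zero, the ratio tends to 4.

4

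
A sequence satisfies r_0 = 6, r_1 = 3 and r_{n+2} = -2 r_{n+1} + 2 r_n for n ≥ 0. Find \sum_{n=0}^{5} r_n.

r_2 = -2·3 + 2·6 = 6
r_3 = -2·6 + 2·3 = -6
r_4 = -2·(-6) + 2·6 = 24
r_5 = -2·24 + 2·(-6) = -60
Sum = 6 + 3 + 6 + (-6) + 24 + (-60) = -27

-27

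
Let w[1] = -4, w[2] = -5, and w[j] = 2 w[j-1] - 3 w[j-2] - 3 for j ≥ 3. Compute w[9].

-100

w[3] = 2*(-5) - 3*(-4) - 3 = -1
w[4] = 2*(-1) - 3*(-5) - 3 = 10
w[5] = 2*10 - 3*(-1) - 3 = 20
w[6] = 2*20 - 3*10 - 3 = 7
w[7] = 2*7 - 3*20 - 3 = -49
w[8] = 2*(-49) - 3*7 - 3 = -122
w[9] = 2*(-122) - 3*(-49) - 3 = -100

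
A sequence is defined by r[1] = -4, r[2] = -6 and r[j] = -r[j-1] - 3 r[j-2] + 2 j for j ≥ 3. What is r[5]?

-64

r[3] = -(-6) - 3*(-4) + 6 = 24
r[4] = -24 - 3*(-6) + 8 = 2
r[5] = -2 - 3*24 + 10 = -64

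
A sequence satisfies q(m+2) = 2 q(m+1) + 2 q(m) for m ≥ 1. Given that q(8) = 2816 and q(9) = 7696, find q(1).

Rearranging, q(m-2) = (q(m) - 2 q(m-1)) / 2.
q(7) = (7696 - 2(2816)) / 2 = 2064/2 = 1032
q(6) = (2816 - 2(1032)) / 2 = 752/2 = 376
q(5) = (1032 - 2(376)) / 2 = 280/2 = 140
q(4) = (376 - 2(140)) / 2 = 96/2 = 48
q(3) = (140 - 2(48)) / 2 = 44/2 = 22
q(2) = (48 - 2(22)) / 2 = 4/2 = 2
q(1) = (22 - 2(2)) / 2 = 18/2 = 9

9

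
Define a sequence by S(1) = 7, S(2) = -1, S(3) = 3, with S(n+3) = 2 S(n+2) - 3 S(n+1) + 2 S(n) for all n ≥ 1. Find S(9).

S(4) = 2(3) - 3(-1) + 2(7) = 23
S(5) = 2(23) - 3(3) + 2(-1) = 35
S(6) = 2(35) - 3(23) + 2(3) = 7
S(7) = 2(7) - 3(35) + 2(23) = -45
S(8) = 2(-45) - 3(7) + 2(35) = -41
S(9) = 2(-41) - 3(-45) + 2(7) = 67

67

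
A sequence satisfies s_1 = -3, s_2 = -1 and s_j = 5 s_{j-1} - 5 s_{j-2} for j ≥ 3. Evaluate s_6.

s_3 = 5(-1) - 5(-3) = 10
s_4 = 5(10) - 5(-1) = 55
s_5 = 5(55) - 5(10) = 225
s_6 = 5(225) - 5(55) = 850

850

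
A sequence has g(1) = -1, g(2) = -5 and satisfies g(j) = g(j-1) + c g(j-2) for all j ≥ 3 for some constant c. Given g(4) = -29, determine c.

g(3) = -5 - c
g(4) = -5 - 6c
So -5 - 6c = -29, giving c = 4.

4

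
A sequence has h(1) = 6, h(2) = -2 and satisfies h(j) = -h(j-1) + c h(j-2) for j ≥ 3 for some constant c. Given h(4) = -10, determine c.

1

h(3) = 2 + 6c
h(4) = -2 - 8c
So -2 - 8c = -10, giving c = 1.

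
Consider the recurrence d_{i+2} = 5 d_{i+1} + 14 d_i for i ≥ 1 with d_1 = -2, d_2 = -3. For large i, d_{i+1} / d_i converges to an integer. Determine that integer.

7

The characteristic equation is r^2 - 5r - 14 = 0, which factors as (r - 7)(r + 2) = 0.
So the roots are 7 and -2. Since |7| > |-2| and the coefficient of 7^i is non-zero, the ratio tends to 7.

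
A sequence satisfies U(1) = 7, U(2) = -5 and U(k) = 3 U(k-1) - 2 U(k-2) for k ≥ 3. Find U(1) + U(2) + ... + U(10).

U(3) = 3*(-5) - 2*7 = -29
U(4) = 3*(-29) - 2*(-5) = -77
U(5) = 3*(-77) - 2*(-29) = -173
U(6) = 3*(-173) - 2*(-77) = -365
U(7) = 3*(-365) - 2*(-173) = -749
U(8) = 3*(-749) - 2*(-365) = -1517
U(9) = 3*(-1517) - 2*(-749) = -3053
U(10) = 3*(-3053) - 2*(-1517) = -6125
Sum = 7 + (-5) + (-29) + (-77) + (-173) + (-365) + (-749) + (-1517) + (-3053) + (-6125) = -12086

-12086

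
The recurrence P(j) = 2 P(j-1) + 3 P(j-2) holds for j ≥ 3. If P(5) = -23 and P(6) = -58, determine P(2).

Rearranging, P(j-2) = (P(j) - 2 P(j-1)) / 3.
P(4) = (-58 - 2·(-23)) / 3 = -12/3 = -4
P(3) = (-23 - 2·(-4)) / 3 = -15/3 = -5
P(2) = (-4 - 2·(-5)) / 3 = 6/3 = 2

2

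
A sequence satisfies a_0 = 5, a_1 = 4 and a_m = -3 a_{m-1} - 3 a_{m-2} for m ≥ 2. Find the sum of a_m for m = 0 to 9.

-1281

a_2 = -3·4 - 3·5 = -27
a_3 = -3·(-27) - 3·4 = 69
a_4 = -3·69 - 3·(-27) = -126
a_5 = -3·(-126) - 3·69 = 171
a_6 = -3·171 - 3·(-126) = -135
a_7 = -3·(-135) - 3·171 = -108
a_8 = -3·(-108) - 3·(-135) = 729
a_9 = -3·729 - 3·(-108) = -1863
Sum = 5 + 4 + (-27) + 69 + (-126) + 171 + (-135) + (-108) + 729 + (-1863) = -1281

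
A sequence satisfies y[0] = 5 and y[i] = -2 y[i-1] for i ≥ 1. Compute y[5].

y[1] = -2(5) = -10
y[2] = -2(-10) = 20
y[3] = -2(20) = -40
y[4] = -2(-40) = 80
y[5] = -2(80) = -160

-160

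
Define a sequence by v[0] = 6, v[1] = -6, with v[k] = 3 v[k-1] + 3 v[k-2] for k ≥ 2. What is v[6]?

-810

v[2] = 3(-6) + 3(6) = 0
v[3] = 3(0) + 3(-6) = -18
v[4] = 3(-18) + 3(0) = -54
v[5] = 3(-54) + 3(-18) = -216
v[6] = 3(-216) + 3(-54) = -810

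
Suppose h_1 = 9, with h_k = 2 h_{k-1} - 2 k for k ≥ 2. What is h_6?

h_2 = 2·9 - 4 = 14
h_3 = 2·14 - 6 = 22
h_4 = 2·22 - 8 = 36
h_5 = 2·36 - 10 = 62
h_6 = 2·62 - 12 = 112

112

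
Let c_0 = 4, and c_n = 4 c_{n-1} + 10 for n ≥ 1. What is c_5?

c_1 = 4*4 + 10 = 26
c_2 = 4*26 + 10 = 114
c_3 = 4*114 + 10 = 466
c_4 = 4*466 + 10 = 1874
c_5 = 4*1874 + 10 = 7506

7506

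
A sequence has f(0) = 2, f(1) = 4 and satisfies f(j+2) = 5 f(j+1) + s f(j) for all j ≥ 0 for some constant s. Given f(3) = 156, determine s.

f(2) = 20 + 2s
f(3) = 100 + 14s
So 100 + 14s = 156, giving s = 4.

4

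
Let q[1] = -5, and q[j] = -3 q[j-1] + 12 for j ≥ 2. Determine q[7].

-5829

q[2] = -3*(-5) + 12 = 27
q[3] = -3*27 + 12 = -69
q[4] = -3*(-69) + 12 = 219
q[5] = -3*219 + 12 = -645
q[6] = -3*(-645) + 12 = 1947
q[7] = -3*1947 + 12 = -5829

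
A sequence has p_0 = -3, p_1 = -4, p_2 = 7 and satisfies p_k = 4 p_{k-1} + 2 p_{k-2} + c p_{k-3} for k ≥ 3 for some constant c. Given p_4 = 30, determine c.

p_3 = 20 - 3c
p_4 = 94 - 16c
So 94 - 16c = 30, giving c = 4.

4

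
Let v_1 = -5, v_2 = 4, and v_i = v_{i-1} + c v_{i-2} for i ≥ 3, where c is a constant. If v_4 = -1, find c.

v_3 = 4 - 5c
v_4 = 4 - c
So 4 - c = -1, giving c = 5.

5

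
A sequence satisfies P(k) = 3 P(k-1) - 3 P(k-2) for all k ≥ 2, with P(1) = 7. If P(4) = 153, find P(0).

-5

Let P(0) = v.
P(2) = 21 - 3v
P(3) = 42 - 9v
P(4) = 63 - 18v
So 63 - 18v = 153, giving v = -5.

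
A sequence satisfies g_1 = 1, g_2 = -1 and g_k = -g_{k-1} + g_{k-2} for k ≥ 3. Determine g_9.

g_3 = -(-1) + 1 = 2
g_4 = -2 + (-1) = -3
g_5 = -(-3) + 2 = 5
g_6 = -5 + (-3) = -8
g_7 = -(-8) + 5 = 13
g_8 = -13 + (-8) = -21
g_9 = -(-21) + 13 = 34

34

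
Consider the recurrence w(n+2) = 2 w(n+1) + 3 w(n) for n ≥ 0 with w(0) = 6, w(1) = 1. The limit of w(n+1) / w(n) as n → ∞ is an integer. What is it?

3

The characteristic equation is r^2 - 2r - 3 = 0, which factors as (r - 3)(r + 1) = 0.
So the roots are 3 and -1. Since |3| > |-1| and the coefficient of 3^n is non-zero, the ratio tends to 3.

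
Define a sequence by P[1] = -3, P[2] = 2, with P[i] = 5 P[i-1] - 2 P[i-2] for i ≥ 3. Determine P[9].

150732

P[3] = 5·2 - 2·(-3) = 16
P[4] = 5·16 - 2·2 = 76
P[5] = 5·76 - 2·16 = 348
P[6] = 5·348 - 2·76 = 1588
P[7] = 5·1588 - 2·348 = 7244
P[8] = 5·7244 - 2·1588 = 33044
P[9] = 5·33044 - 2·7244 = 150732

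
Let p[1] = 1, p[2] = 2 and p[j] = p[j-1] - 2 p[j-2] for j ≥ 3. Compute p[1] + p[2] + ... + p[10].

p[3] = 2 - 2(1) = 0
p[4] = 0 - 2(2) = -4
p[5] = (-4) - 2(0) = -4
p[6] = (-4) - 2(-4) = 4
p[7] = 4 - 2(-4) = 12
p[8] = 12 - 2(4) = 4
p[9] = 4 - 2(12) = -20
p[10] = (-20) - 2(4) = -28
Sum = 1 + 2 + 0 + (-4) + (-4) + 4 + 12 + 4 + (-20) + (-28) = -33

-33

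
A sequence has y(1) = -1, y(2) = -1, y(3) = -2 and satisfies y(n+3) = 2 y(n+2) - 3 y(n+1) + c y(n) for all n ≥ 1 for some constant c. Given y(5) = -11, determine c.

y(4) = -1 - c
y(5) = 4 - 3c
So 4 - 3c = -11, giving c = 5.

5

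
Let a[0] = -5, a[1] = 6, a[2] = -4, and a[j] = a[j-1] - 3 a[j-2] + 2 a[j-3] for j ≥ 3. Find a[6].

a[3] = (-4) - 3*6 + 2*(-5) = -32
a[4] = (-32) - 3*(-4) + 2*6 = -8
a[5] = (-8) - 3*(-32) + 2*(-4) = 80
a[6] = 80 - 3*(-8) + 2*(-32) = 40

40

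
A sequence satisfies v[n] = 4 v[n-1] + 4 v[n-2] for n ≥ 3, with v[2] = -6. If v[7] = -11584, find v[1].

1

Let v[1] = y.
v[3] = -24 + 4y
v[4] = -120 + 16y
v[5] = -576 + 80y
v[6] = -2784 + 384y
v[7] = -13440 + 1856y
So -13440 + 1856y = -11584, giving y = 1.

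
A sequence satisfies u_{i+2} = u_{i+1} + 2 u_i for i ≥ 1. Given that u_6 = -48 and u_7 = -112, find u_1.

-7

Rearranging, u_{i-2} = (u_i - u_{i-1}) / 2.
u_5 = (-112 - (-48)) / 2 = -64/2 = -32
u_4 = (-48 - (-32)) / 2 = -16/2 = -8
u_3 = (-32 - (-8)) / 2 = -24/2 = -12
u_2 = (-8 - (-12)) / 2 = 4/2 = 2
u_1 = (-12 - 2) / 2 = -14/2 = -7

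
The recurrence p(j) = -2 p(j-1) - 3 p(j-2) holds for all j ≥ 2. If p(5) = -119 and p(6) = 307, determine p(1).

1

Rearranging, p(j-2) = (p(j) + 2 p(j-1)) / -3.
p(4) = (307 + 2·(-119)) / -3 = 69/-3 = -23
p(3) = (-119 + 2·(-23)) / -3 = -165/-3 = 55
p(2) = (-23 + 2·55) / -3 = 87/-3 = -29
p(1) = (55 + 2·(-29)) / -3 = -3/-3 = 1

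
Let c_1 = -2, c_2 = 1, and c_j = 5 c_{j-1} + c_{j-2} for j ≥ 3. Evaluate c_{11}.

c_3 = 5*1 + (-2) = 3
c_4 = 5*3 + 1 = 16
c_5 = 5*16 + 3 = 83
c_6 = 5*83 + 16 = 431
c_7 = 5*431 + 83 = 2238
c_8 = 5*2238 + 431 = 11621
c_9 = 5*11621 + 2238 = 60343
c_{10} = 5*60343 + 11621 = 313336
c_{11} = 5*313336 + 60343 = 1627023

1627023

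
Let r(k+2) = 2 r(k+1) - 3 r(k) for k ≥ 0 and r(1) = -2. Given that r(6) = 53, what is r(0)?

Let r(0) = w.
r(2) = -4 - 3w
r(3) = -2 - 6w
r(4) = 8 - 3w
r(5) = 22 + 12w
r(6) = 20 + 33w
So 20 + 33w = 53, giving w = 1.

1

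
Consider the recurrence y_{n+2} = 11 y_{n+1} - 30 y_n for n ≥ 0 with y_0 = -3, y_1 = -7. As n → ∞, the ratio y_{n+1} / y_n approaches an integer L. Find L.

The characteristic equation is r^2 - 11r + 30 = 0, which factors as (r - 6)(r - 5) = 0.
So the roots are 6 and 5. Since |6| > |5| and the coefficient of 6^n is non-zero, the ratio tends to 6.

6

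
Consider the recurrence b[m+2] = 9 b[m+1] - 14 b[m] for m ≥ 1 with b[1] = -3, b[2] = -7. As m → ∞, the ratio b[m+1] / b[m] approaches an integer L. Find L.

7

The characteristic equation is r^2 - 9r + 14 = 0, which factors as (r - 7)(r - 2) = 0.
So the roots are 7 and 2. Since |7| > |2| and the coefficient of 7^m is non-zero, the ratio tends to 7.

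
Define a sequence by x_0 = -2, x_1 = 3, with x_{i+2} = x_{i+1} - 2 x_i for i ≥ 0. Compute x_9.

x_2 = 3 - 2(-2) = 7
x_3 = 7 - 2(3) = 1
x_4 = 1 - 2(7) = -13
x_5 = (-13) - 2(1) = -15
x_6 = (-15) - 2(-13) = 11
x_7 = 11 - 2(-15) = 41
x_8 = 41 - 2(11) = 19
x_9 = 19 - 2(41) = -63

-63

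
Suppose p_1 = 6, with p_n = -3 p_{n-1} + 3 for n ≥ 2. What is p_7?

3828

p_2 = -3·6 + 3 = -15
p_3 = -3·(-15) + 3 = 48
p_4 = -3·48 + 3 = -141
p_5 = -3·(-141) + 3 = 426
p_6 = -3·426 + 3 = -1275
p_7 = -3·(-1275) + 3 = 3828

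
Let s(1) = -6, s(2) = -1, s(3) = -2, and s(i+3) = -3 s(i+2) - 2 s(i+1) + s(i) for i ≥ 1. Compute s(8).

-6

s(4) = -3·(-2) - 2·(-1) + (-6) = 2
s(5) = -3·2 - 2·(-2) + (-1) = -3
s(6) = -3·(-3) - 2·2 + (-2) = 3
s(7) = -3·3 - 2·(-3) + 2 = -1
s(8) = -3·(-1) - 2·3 + (-3) = -6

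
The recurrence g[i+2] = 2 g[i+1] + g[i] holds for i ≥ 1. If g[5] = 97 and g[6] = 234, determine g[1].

Rearranging, g[i-2] = g[i] - 2 g[i-1].
g[4] = 234 - 2*97 = 40
g[3] = 97 - 2*40 = 17
g[2] = 40 - 2*17 = 6
g[1] = 17 - 2*6 = 5

5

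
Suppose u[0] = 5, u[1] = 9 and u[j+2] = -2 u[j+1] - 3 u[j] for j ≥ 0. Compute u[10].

u[2] = -2*9 - 3*5 = -33
u[3] = -2*(-33) - 3*9 = 39
u[4] = -2*39 - 3*(-33) = 21
u[5] = -2*21 - 3*39 = -159
u[6] = -2*(-159) - 3*21 = 255
u[7] = -2*255 - 3*(-159) = -33
u[8] = -2*(-33) - 3*255 = -699
u[9] = -2*(-699) - 3*(-33) = 1497
u[10] = -2*1497 - 3*(-699) = -897

-897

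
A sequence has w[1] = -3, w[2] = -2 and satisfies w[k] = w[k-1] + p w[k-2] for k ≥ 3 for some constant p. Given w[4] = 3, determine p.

-1

w[3] = -2 - 3p
w[4] = -2 - 5p
So -2 - 5p = 3, giving p = -1.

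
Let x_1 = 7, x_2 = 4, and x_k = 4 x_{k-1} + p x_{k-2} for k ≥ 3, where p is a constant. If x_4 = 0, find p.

x_3 = 16 + 7p
x_4 = 64 + 32p
So 64 + 32p = 0, giving p = -2.

-2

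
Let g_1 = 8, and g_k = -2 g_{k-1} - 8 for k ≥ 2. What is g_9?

g_2 = -2(8) - 8 = -24
g_3 = -2(-24) - 8 = 40
g_4 = -2(40) - 8 = -88
g_5 = -2(-88) - 8 = 168
g_6 = -2(168) - 8 = -344
g_7 = -2(-344) - 8 = 680
g_8 = -2(680) - 8 = -1368
g_9 = -2(-1368) - 8 = 2728

2728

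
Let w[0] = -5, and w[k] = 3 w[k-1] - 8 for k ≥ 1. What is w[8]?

-59045

w[1] = 3(-5) - 8 = -23
w[2] = 3(-23) - 8 = -77
w[3] = 3(-77) - 8 = -239
w[4] = 3(-239) - 8 = -725
w[5] = 3(-725) - 8 = -2183
w[6] = 3(-2183) - 8 = -6557
w[7] = 3(-6557) - 8 = -19679
w[8] = 3(-19679) - 8 = -59045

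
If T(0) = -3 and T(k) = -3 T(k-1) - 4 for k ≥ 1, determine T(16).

-86093443

The fixed point is -4/(1 + 3) = -1, so T(k) + 1 = -3(T(k-1) + 1).
Hence T(k) = -2·(-3)^k - 1.
T(16) = -2·(-3)^{16} - 1 = -2·43046721 - 1 = -86093443.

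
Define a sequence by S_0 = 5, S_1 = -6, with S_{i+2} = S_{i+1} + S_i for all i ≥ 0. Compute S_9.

-99

S_2 = (-6) + 5 = -1
S_3 = (-1) + (-6) = -7
S_4 = (-7) + (-1) = -8
S_5 = (-8) + (-7) = -15
S_6 = (-15) + (-8) = -23
S_7 = (-23) + (-15) = -38
S_8 = (-38) + (-23) = -61
S_9 = (-61) + (-38) = -99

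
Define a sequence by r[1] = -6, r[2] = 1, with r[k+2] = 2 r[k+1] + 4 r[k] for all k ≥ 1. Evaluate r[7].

-1664

r[3] = 2*1 + 4*(-6) = -22
r[4] = 2*(-22) + 4*1 = -40
r[5] = 2*(-40) + 4*(-22) = -168
r[6] = 2*(-168) + 4*(-40) = -496
r[7] = 2*(-496) + 4*(-168) = -1664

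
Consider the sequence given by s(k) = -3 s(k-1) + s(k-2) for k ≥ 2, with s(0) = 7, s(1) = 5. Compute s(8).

s(2) = -3(5) + 7 = -8
s(3) = -3(-8) + 5 = 29
s(4) = -3(29) + (-8) = -95
s(5) = -3(-95) + 29 = 314
s(6) = -3(314) + (-95) = -1037
s(7) = -3(-1037) + 314 = 3425
s(8) = -3(3425) + (-1037) = -11312

-11312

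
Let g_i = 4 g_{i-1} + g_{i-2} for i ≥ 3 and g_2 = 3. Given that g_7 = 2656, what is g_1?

-4

Let g_1 = z.
g_3 = 12 + z
g_4 = 51 + 4z
g_5 = 216 + 17z
g_6 = 915 + 72z
g_7 = 3876 + 305z
So 3876 + 305z = 2656, giving z = -4.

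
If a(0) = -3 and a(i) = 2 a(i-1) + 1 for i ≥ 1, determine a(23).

The fixed point is 1/(1 - 2) = -1, so a(i) + 1 = 2(a(i-1) + 1).
Hence a(i) = -2·2^i - 1.
a(23) = -2·2^{23} - 1 = -2·8388608 - 1 = -16777217.

-16777217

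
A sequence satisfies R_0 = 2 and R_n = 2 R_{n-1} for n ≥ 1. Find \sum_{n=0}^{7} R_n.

R_1 = 2(2) = 4
R_2 = 2(4) = 8
R_3 = 2(8) = 16
R_4 = 2(16) = 32
R_5 = 2(32) = 64
R_6 = 2(64) = 128
R_7 = 2(128) = 256
Sum = 2 + 4 + 8 + 16 + 32 + 64 + 128 + 256 = 510

510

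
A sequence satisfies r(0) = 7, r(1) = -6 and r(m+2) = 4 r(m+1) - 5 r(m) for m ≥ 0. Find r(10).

60661

r(2) = 4(-6) - 5(7) = -59
r(3) = 4(-59) - 5(-6) = -206
r(4) = 4(-206) - 5(-59) = -529
r(5) = 4(-529) - 5(-206) = -1086
r(6) = 4(-1086) - 5(-529) = -1699
r(7) = 4(-1699) - 5(-1086) = -1366
r(8) = 4(-1366) - 5(-1699) = 3031
r(9) = 4(3031) - 5(-1366) = 18954
r(10) = 4(18954) - 5(3031) = 60661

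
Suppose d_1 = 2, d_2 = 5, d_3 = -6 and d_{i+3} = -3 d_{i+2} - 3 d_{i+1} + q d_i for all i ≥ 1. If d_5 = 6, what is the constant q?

3

d_4 = 3 + 2q
d_5 = 9 - q
So 9 - q = 6, giving q = 3.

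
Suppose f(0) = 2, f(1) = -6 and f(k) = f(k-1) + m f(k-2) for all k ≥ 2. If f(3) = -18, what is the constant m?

f(2) = -6 + 2m
f(3) = -6 - 4m
So -6 - 4m = -18, giving m = 3.

3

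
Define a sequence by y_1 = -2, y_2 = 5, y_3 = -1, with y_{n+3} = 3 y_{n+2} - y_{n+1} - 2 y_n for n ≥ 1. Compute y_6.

-57

y_4 = 3*(-1) - 5 - 2*(-2) = -4
y_5 = 3*(-4) - (-1) - 2*5 = -21
y_6 = 3*(-21) - (-4) - 2*(-1) = -57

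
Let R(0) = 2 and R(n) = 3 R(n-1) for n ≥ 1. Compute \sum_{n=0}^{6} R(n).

R(1) = 3(2) = 6
R(2) = 3(6) = 18
R(3) = 3(18) = 54
R(4) = 3(54) = 162
R(5) = 3(162) = 486
R(6) = 3(486) = 1458
Sum = 2 + 6 + 18 + 54 + 162 + 486 + 1458 = 2186

2186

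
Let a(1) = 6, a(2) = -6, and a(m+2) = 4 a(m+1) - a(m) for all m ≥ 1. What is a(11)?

-1151166

a(3) = 4*(-6) - 6 = -30
a(4) = 4*(-30) - (-6) = -114
a(5) = 4*(-114) - (-30) = -426
a(6) = 4*(-426) - (-114) = -1590
a(7) = 4*(-1590) - (-426) = -5934
a(8) = 4*(-5934) - (-1590) = -22146
a(9) = 4*(-22146) - (-5934) = -82650
a(10) = 4*(-82650) - (-22146) = -308454
a(11) = 4*(-308454) - (-82650) = -1151166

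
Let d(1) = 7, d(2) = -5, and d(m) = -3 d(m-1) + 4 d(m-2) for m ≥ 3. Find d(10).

-629141

d(3) = -3·(-5) + 4·7 = 43
d(4) = -3·43 + 4·(-5) = -149
d(5) = -3·(-149) + 4·43 = 619
d(6) = -3·619 + 4·(-149) = -2453
d(7) = -3·(-2453) + 4·619 = 9835
d(8) = -3·9835 + 4·(-2453) = -39317
d(9) = -3·(-39317) + 4·9835 = 157291
d(10) = -3·157291 + 4·(-39317) = -629141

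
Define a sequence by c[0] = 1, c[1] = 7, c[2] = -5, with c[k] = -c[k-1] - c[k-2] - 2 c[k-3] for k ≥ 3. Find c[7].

-3

c[3] = -(-5) - 7 - 2(1) = -4
c[4] = -(-4) - (-5) - 2(7) = -5
c[5] = -(-5) - (-4) - 2(-5) = 19
c[6] = -19 - (-5) - 2(-4) = -6
c[7] = -(-6) - 19 - 2(-5) = -3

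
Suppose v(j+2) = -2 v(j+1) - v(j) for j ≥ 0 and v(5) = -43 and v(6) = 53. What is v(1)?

-3

Rearranging, v(j-2) = -(v(j) + 2 v(j-1)).
v(4) = -(53 + 2·(-43)) = 33
v(3) = -(-43 + 2·33) = -23
v(2) = -(33 + 2·(-23)) = 13
v(1) = -(-23 + 2·13) = -3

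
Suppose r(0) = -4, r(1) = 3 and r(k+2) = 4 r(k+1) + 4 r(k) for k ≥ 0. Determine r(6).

-704

r(2) = 4·3 + 4·(-4) = -4
r(3) = 4·(-4) + 4·3 = -4
r(4) = 4·(-4) + 4·(-4) = -32
r(5) = 4·(-32) + 4·(-4) = -144
r(6) = 4·(-144) + 4·(-32) = -704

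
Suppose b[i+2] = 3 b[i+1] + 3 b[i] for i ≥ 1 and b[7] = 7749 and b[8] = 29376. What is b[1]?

Rearranging, b[i-2] = (b[i] - 3 b[i-1]) / 3.
b[6] = (29376 - 3*7749) / 3 = 6129/3 = 2043
b[5] = (7749 - 3*2043) / 3 = 1620/3 = 540
b[4] = (2043 - 3*540) / 3 = 423/3 = 141
b[3] = (540 - 3*141) / 3 = 117/3 = 39
b[2] = (141 - 3*39) / 3 = 24/3 = 8
b[1] = (39 - 3*8) / 3 = 15/3 = 5

5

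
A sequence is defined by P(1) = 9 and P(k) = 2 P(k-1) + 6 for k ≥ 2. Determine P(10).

P(2) = 2(9) + 6 = 24
P(3) = 2(24) + 6 = 54
P(4) = 2(54) + 6 = 114
P(5) = 2(114) + 6 = 234
P(6) = 2(234) + 6 = 474
P(7) = 2(474) + 6 = 954
P(8) = 2(954) + 6 = 1914
P(9) = 2(1914) + 6 = 3834
P(10) = 2(3834) + 6 = 7674

7674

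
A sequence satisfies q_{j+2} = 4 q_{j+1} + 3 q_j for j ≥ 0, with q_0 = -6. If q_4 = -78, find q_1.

3

Let q_1 = z.
q_2 = -18 + 4z
q_3 = -72 + 19z
q_4 = -342 + 88z
So -342 + 88z = -78, giving z = 3.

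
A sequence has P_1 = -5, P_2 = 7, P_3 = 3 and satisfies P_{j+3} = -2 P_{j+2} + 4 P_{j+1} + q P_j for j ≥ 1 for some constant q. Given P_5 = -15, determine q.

P_4 = 22 - 5q
P_5 = -32 + 17q
So -32 + 17q = -15, giving q = 1.

1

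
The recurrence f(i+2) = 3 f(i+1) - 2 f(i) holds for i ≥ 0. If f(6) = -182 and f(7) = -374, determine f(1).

Rearranging, f(i-2) = (f(i) - 3 f(i-1)) / -2.
f(5) = (-374 - 3*(-182)) / -2 = 172/-2 = -86
f(4) = (-182 - 3*(-86)) / -2 = 76/-2 = -38
f(3) = (-86 - 3*(-38)) / -2 = 28/-2 = -14
f(2) = (-38 - 3*(-14)) / -2 = 4/-2 = -2
f(1) = (-14 - 3*(-2)) / -2 = -8/-2 = 4

4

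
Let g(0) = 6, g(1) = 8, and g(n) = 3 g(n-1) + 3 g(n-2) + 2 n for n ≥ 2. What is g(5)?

2464

g(2) = 3(8) + 3(6) + 4 = 46
g(3) = 3(46) + 3(8) + 6 = 168
g(4) = 3(168) + 3(46) + 8 = 650
g(5) = 3(650) + 3(168) + 10 = 2464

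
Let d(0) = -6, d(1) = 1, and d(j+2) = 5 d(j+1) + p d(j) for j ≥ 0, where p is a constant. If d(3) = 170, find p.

d(2) = 5 - 6p
d(3) = 25 - 29p
So 25 - 29p = 170, giving p = -5.

-5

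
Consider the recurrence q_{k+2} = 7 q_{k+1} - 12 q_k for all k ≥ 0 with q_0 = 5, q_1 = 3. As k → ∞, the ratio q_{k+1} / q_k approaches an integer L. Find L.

4

The characteristic equation is r^2 - 7r + 12 = 0, which factors as (r - 4)(r - 3) = 0.
So the roots are 4 and 3. Since |4| > |3| and the coefficient of 4^k is non-zero, the ratio tends to 4.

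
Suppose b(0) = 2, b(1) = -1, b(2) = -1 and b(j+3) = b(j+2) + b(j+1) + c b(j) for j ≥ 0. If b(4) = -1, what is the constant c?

b(3) = -2 + 2c
b(4) = -3 + c
So -3 + c = -1, giving c = 2.

2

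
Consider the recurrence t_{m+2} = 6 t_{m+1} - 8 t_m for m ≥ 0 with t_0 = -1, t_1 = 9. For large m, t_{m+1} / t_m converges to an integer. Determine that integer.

4

The characteristic equation is r^2 - 6r + 8 = 0, which factors as (r - 4)(r - 2) = 0.
So the roots are 4 and 2. Since |4| > |2| and the coefficient of 4^m is non-zero, the ratio tends to 4.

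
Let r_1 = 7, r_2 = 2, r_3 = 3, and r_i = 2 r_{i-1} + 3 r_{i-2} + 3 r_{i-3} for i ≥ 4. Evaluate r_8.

r_4 = 2·3 + 3·2 + 3·7 = 33
r_5 = 2·33 + 3·3 + 3·2 = 81
r_6 = 2·81 + 3·33 + 3·3 = 270
r_7 = 2·270 + 3·81 + 3·33 = 882
r_8 = 2·882 + 3·270 + 3·81 = 2817

2817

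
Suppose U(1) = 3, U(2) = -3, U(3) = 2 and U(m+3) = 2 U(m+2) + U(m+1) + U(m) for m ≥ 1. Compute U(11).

U(4) = 2(2) + (-3) + 3 = 4
U(5) = 2(4) + 2 + (-3) = 7
U(6) = 2(7) + 4 + 2 = 20
U(7) = 2(20) + 7 + 4 = 51
U(8) = 2(51) + 20 + 7 = 129
U(9) = 2(129) + 51 + 20 = 329
U(10) = 2(329) + 129 + 51 = 838
U(11) = 2(838) + 329 + 129 = 2134

2134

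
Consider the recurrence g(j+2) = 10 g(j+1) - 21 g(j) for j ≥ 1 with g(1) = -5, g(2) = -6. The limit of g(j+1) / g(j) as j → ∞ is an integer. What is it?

The characteristic equation is r^2 - 10r + 21 = 0, which factors as (r - 7)(r - 3) = 0.
So the roots are 7 and 3. Since |7| > |3| and the coefficient of 7^j is non-zero, the ratio tends to 7.

7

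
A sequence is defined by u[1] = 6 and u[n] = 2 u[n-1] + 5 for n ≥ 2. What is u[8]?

1403

u[2] = 2*6 + 5 = 17
u[3] = 2*17 + 5 = 39
u[4] = 2*39 + 5 = 83
u[5] = 2*83 + 5 = 171
u[6] = 2*171 + 5 = 347
u[7] = 2*347 + 5 = 699
u[8] = 2*699 + 5 = 1403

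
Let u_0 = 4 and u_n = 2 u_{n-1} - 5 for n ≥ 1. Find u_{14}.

The fixed point is -5/(1 - 2) = 5, so u_n - 5 = 2(u_{n-1} - 5).
Hence u_n = -1·2^n + 5.
u_{14} = -1·2^{14} + 5 = -1·16384 + 5 = -16379.

-16379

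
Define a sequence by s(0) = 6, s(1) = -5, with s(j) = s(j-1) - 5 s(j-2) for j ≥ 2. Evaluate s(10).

2965

s(2) = (-5) - 5*6 = -35
s(3) = (-35) - 5*(-5) = -10
s(4) = (-10) - 5*(-35) = 165
s(5) = 165 - 5*(-10) = 215
s(6) = 215 - 5*165 = -610
s(7) = (-610) - 5*215 = -1685
s(8) = (-1685) - 5*(-610) = 1365
s(9) = 1365 - 5*(-1685) = 9790
s(10) = 9790 - 5*1365 = 2965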